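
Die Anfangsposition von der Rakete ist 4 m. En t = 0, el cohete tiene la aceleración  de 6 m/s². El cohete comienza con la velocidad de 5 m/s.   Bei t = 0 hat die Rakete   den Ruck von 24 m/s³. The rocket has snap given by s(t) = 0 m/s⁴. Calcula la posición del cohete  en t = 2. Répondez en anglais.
We need to integrate our snap equation s(t) = 0 4 times. Taking ∫s(t)dt and applying j(0) = 24, we find j(t) = 24. Taking ∫j(t)dt and applying a(0) = 6, we find a(t) = 24·t + 6. Integrating acceleration and using the initial condition v(0) = 5, we get v(t) = 12·t^2 + 6·t + 5. Finding the integral of v(t) and using x(0) = 4: x(t) = 4·t^3 + 3·t^2 + 5·t + 4. Using x(t) = 4·t^3 + 3·t^2 + 5·t + 4 and substituting t = 2, we find x = 58.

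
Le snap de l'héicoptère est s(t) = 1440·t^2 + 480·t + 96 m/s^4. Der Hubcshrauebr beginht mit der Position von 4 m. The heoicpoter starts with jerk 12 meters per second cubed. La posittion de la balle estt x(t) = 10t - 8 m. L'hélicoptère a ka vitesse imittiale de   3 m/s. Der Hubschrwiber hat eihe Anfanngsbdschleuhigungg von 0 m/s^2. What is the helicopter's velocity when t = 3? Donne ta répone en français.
Pour résoudre ceci, nous devons prendre 3 primitives de notre équation du snap s(t) = 1440·t^2 + 480·t + 96. En prenant ∫s(t)dt et en appliquant j(0) = 12, nous trouvons j(t) = 480·t^3 + 240·t^2 + 96·t + 12. En intégrant le jerk et en utilisant la condition initiale a(0) = 0, nous obtenons a(t) = 4·t·(30·t^3 + 20·t^2 + 12·t + 3). La primitive de l'accélération est la vitesse. En utilisant v(0) = 3, nous obtenons v(t) = 24·t^5 + 20·t^4 + 16·t^3 + 6·t^2 + 3. De l'équation de la vitesse v(t) = 24·t^5 + 20·t^4 + 16·t^3 + 6·t^2 + 3, nous substituons t = 3 pour obtenir v = 7941.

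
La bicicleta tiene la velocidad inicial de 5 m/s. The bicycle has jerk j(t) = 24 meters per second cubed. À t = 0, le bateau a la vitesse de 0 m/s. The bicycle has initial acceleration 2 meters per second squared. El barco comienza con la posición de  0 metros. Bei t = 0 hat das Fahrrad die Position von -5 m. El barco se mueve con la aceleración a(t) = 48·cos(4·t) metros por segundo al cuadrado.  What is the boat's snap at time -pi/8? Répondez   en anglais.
To solve this, we need to take 2 derivatives of our acceleration equation a(t) = 48·cos(4·t). Differentiating acceleration, we get jerk: j(t) = -192·sin(4·t). Taking d/dt of j(t), we find s(t) = -768·cos(4·t). From the given snap equation s(t) = -768·cos(4·t), we substitute t = -pi/8 to get s = 0.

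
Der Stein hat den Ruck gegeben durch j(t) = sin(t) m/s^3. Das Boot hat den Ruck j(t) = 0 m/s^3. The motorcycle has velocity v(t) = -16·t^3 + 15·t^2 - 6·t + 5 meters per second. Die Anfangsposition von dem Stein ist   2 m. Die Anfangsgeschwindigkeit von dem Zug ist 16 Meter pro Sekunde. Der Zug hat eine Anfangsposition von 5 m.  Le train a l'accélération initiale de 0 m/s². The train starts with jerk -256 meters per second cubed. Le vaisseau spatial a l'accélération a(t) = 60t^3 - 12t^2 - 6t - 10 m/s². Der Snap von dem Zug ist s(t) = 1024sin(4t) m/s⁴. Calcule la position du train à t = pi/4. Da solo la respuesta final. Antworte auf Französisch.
À t = pi/4, x = 5.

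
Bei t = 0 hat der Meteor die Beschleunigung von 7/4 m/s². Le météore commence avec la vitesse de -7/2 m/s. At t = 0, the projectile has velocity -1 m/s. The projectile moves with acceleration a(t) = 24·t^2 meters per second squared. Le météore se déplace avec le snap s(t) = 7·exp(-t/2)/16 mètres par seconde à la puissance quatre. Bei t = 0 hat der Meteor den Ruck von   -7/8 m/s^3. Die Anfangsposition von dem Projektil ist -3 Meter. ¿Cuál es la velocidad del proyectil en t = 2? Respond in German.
Um dies zu lösen, müssen wir 1 Integral unserer Gleichung für die Beschleunigung a(t) = 24·t^2 finden. Die Stammfunktion von der Beschleunigung, mit v(0) = -1, ergibt die Geschwindigkeit: v(t) = 8·t^3 - 1. Wir haben die Geschwindigkeit v(t) = 8·t^3 - 1. Durch Einsetzen von t = 2: v(2) = 63.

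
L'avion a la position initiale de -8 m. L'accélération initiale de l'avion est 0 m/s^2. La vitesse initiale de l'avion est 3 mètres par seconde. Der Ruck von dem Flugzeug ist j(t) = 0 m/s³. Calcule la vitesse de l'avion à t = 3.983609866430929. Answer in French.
Nous devons intégrer notre équation du jerk j(t) = 0 2 fois. La primitive du jerk est l'accélération. En utilisant a(0) = 0, nous obtenons a(t) = 0. En intégrant l'accélération et en utilisant la condition initiale v(0) = 3, nous obtenons v(t) = 3. De l'équation de la vitesse v(t) = 3, nous substituons t = 3.983609866430929 pour obtenir v = 3.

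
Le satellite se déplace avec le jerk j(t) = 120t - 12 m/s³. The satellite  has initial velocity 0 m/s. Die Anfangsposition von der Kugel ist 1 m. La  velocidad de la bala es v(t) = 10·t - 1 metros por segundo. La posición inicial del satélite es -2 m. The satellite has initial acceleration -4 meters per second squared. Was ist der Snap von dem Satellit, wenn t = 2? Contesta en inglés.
We must differentiate our jerk equation j(t) = 120·t - 12 1 time. Taking d/dt of j(t), we find s(t) = 120. Using s(t) = 120 and substituting t = 2, we find s = 120.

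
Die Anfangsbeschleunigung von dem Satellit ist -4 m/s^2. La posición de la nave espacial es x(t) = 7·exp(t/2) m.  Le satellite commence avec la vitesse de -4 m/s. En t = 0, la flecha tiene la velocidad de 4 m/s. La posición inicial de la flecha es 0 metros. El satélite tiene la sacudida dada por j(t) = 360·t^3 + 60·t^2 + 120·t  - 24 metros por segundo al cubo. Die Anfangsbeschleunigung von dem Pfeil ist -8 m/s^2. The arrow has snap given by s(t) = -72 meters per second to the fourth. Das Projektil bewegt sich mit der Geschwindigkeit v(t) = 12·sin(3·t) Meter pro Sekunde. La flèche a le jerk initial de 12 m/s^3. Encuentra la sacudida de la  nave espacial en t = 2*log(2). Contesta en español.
Para resolver esto, necesitamos tomar 3 derivadas de nuestra ecuación de la posición x(t) = 7·exp(t/2). La derivada de la posición da la velocidad: v(t) = 7·exp(t/2)/2. Derivando la velocidad, obtenemos la aceleración: a(t) = 7·exp(t/2)/4. Derivando la aceleración, obtenemos la sacudida: j(t) = 7·exp(t/2)/8. Usando j(t) = 7·exp(t/2)/8 y sustituyendo t = 2*log(2), encontramos j = 7/4.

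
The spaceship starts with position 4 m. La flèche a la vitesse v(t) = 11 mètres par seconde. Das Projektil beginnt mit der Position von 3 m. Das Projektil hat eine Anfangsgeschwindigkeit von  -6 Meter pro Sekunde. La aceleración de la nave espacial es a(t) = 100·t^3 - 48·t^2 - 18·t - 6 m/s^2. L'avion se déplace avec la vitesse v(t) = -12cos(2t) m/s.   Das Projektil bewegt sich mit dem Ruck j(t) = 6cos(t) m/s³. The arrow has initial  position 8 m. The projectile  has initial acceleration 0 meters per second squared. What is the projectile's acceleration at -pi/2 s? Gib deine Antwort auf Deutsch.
Um dies zu lösen, müssen wir 1 Stammfunktion unserer Gleichung für den Ruck j(t) = 6·cos(t) finden. Durch Integration von dem Ruck und Verwendung der Anfangsbedingung a(0) = 0, erhalten wir a(t) = 6·sin(t). Wir haben die Beschleunigung a(t) = 6·sin(t). Durch Einsetzen von t = -pi/2: a(-pi/2) = -6.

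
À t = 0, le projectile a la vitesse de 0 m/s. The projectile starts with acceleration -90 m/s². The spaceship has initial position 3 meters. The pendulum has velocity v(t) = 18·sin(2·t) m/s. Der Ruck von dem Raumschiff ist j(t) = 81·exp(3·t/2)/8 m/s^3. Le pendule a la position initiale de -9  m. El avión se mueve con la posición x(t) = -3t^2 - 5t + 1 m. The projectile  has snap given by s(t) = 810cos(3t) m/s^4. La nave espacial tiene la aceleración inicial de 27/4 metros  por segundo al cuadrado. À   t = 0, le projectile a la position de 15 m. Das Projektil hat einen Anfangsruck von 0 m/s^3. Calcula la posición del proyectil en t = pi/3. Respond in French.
En partant du snap s(t) = 810·cos(3·t), nous prenons 4 primitives. La primitive du snap est le jerk. En utilisant j(0) = 0, nous obtenons j(t) = 270·sin(3·t). En intégrant le jerk et en utilisant la condition initiale a(0) = -90, nous obtenons a(t) = -90·cos(3·t). La primitive de l'accélération est la vitesse. En utilisant v(0) = 0, nous obtenons v(t) = -30·sin(3·t). L'intégrale de la vitesse, avec x(0) = 15, donne la position: x(t) = 10·cos(3·t) + 5. De l'équation de la position x(t) = 10·cos(3·t) + 5, nous substituons t = pi/3 pour obtenir x = -5.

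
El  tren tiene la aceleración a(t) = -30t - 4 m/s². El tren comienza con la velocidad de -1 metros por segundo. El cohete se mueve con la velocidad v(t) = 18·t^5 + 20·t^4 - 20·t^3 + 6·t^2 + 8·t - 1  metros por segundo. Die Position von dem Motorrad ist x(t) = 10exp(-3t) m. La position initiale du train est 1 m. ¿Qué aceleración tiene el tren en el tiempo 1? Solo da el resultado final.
La respuesta es -34.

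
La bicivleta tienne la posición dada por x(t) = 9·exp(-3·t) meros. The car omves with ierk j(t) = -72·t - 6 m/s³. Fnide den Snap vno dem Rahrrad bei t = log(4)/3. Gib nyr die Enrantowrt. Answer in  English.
s(log(4)/3) = 729/4.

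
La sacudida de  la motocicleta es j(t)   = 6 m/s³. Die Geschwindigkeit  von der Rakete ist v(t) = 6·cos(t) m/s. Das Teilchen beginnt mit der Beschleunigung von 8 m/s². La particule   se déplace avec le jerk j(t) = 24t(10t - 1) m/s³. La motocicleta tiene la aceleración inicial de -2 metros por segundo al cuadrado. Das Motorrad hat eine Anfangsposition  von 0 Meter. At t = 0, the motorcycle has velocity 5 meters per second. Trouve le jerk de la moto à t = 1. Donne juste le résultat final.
j(1) = 6.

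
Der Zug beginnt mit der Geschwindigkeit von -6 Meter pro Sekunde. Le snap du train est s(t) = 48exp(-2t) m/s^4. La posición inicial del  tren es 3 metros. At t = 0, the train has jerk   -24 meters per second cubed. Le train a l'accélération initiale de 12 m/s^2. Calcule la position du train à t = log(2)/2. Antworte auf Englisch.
To find the answer, we compute 4 integrals of s(t) = 48·exp(-2·t). Taking ∫s(t)dt and applying j(0) = -24, we find j(t) = -24·exp(-2·t). Integrating jerk and using the initial condition a(0) = 12, we get a(t) = 12·exp(-2·t). Finding the integral of a(t) and using v(0) = -6: v(t) = -6·exp(-2·t). The integral of velocity, with x(0) = 3, gives position: x(t) = 3·exp(-2·t). Using x(t) = 3·exp(-2·t) and substituting t = log(2)/2, we find x = 3/2.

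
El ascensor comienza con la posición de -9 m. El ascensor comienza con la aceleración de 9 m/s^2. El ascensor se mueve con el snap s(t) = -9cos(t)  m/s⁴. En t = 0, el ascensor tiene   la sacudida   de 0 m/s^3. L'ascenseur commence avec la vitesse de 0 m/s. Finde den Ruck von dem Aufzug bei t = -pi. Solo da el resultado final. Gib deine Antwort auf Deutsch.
Die Antwort ist 0.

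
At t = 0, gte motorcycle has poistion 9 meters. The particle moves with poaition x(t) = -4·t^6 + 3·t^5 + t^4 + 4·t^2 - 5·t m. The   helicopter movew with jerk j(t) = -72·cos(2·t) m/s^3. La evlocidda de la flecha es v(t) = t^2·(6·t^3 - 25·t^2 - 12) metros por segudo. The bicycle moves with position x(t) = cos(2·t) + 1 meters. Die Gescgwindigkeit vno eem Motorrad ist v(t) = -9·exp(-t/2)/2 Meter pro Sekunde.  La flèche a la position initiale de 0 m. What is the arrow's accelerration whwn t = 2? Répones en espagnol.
Para resolver esto, necesitamos tomar 1 derivada de nuestra ecuación de la velocidad v(t) = t^2·(6·t^3 - 25·t^2 - 12). Tomando d/dt de v(t), encontramos a(t) = t^2·(18·t^2 - 50·t) + 2·t·(6·t^3 - 25·t^2 - 12). De la ecuación de la aceleración a(t) = t^2·(18·t^2 - 50·t) + 2·t·(6·t^3 - 25·t^2 - 12), sustituimos t = 2 para obtener a = -368.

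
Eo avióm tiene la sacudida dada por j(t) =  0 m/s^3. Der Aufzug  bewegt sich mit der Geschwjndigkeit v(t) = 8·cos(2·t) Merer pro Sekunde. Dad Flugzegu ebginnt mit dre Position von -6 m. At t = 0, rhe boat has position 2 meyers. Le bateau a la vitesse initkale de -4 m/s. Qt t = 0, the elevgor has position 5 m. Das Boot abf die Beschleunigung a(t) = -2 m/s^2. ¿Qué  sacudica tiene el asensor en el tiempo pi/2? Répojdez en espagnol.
Debemos derivar nuestra ecuación de la velocidad v(t) = 8·cos(2·t) 2 veces. Derivando la velocidad, obtenemos la aceleración: a(t) = -16·sin(2·t). Tomando d/dt de a(t), encontramos j(t) = -32·cos(2·t). De la ecuación de la sacudida j(t) = -32·cos(2·t), sustituimos t = pi/2 para obtener j = 32.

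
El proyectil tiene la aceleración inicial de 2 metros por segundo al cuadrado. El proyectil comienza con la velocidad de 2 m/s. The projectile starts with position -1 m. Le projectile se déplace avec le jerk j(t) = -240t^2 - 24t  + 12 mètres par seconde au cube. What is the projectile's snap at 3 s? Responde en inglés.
To solve this, we need to take 1 derivative of our jerk equation j(t) = -240·t^2 - 24·t + 12. Taking d/dt of j(t), we find s(t) = -480·t - 24. Using s(t) = -480·t - 24 and substituting t = 3, we find s = -1464.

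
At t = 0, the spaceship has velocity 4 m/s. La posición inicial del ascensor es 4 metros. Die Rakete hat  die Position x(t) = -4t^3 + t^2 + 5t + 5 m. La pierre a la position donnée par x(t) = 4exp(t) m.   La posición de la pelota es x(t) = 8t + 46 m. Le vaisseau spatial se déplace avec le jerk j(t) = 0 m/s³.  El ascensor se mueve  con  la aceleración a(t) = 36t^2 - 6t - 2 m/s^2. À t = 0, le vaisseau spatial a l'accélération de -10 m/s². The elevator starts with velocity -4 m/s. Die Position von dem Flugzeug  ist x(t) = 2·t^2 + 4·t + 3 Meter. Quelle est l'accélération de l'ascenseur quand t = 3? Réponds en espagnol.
Tenemos la aceleración a(t) = 36·t^2 - 6·t - 2. Sustituyendo t = 3: a(3) = 304.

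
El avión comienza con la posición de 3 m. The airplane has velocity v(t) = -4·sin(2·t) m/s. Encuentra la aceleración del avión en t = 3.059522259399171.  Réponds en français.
Nous devons dériver notre équation de la vitesse v(t) = -4·sin(2·t) 1 fois. En prenant d/dt de v(t), nous trouvons a(t) = -8·cos(2·t). De l'équation de l'accélération a(t) = -8·cos(2·t), nous substituons t = 3.059522259399171 pour obtenir a = -7.89247294984948.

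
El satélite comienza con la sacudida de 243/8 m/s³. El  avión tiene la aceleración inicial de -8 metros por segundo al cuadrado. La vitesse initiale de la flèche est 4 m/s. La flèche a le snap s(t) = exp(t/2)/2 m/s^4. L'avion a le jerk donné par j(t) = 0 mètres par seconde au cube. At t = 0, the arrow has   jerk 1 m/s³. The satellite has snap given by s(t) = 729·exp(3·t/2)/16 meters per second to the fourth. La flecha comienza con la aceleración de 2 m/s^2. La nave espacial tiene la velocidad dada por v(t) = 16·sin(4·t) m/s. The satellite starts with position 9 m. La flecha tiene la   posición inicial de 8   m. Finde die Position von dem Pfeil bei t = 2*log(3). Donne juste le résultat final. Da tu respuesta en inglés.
The answer is 24.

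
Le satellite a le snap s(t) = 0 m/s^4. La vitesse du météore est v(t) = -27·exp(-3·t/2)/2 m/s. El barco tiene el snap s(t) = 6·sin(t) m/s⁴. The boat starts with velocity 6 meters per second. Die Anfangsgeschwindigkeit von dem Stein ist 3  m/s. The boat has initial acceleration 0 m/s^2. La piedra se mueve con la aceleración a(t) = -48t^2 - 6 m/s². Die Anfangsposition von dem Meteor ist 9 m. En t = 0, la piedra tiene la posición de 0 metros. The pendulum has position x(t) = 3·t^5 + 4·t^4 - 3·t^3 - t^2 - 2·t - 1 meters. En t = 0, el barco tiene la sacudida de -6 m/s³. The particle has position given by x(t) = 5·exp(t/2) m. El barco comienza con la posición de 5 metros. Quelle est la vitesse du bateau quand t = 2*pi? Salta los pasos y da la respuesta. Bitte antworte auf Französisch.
La vitesse à t = 2*pi est v = 6.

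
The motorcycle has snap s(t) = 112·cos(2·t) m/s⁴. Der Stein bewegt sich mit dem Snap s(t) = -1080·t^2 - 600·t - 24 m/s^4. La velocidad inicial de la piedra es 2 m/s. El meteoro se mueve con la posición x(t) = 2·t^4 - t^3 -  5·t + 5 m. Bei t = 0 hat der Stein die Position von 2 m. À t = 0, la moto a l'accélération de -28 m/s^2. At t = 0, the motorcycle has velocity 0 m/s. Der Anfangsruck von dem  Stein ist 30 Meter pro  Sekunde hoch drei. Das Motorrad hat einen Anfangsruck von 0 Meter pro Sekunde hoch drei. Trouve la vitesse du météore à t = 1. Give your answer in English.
We must differentiate our position equation x(t) = 2·t^4 - t^3 - 5·t + 5 1 time. The derivative of position gives velocity: v(t) = 8·t^3 - 3·t^2 - 5. We have velocity v(t) = 8·t^3 - 3·t^2 - 5. Substituting t = 1: v(1) = 0.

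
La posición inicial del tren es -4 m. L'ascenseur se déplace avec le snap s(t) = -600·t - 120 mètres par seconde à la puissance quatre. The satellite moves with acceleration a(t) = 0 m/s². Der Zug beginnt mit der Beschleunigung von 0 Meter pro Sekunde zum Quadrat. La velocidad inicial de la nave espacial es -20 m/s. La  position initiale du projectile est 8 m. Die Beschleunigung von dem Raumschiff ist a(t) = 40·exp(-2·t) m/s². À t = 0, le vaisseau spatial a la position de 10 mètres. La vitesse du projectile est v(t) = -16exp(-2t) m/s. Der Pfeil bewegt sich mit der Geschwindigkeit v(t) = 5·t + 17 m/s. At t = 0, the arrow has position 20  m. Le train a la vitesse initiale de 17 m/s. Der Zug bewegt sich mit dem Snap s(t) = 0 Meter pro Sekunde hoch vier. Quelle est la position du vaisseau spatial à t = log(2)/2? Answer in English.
To solve this, we need to take 2 antiderivatives of our acceleration equation a(t) = 40·exp(-2·t). The integral of acceleration, with v(0) = -20, gives velocity: v(t) = -20·exp(-2·t). Integrating velocity and using the initial condition x(0) = 10, we get x(t) = 10·exp(-2·t). We have position x(t) = 10·exp(-2·t). Substituting t = log(2)/2: x(log(2)/2) = 5.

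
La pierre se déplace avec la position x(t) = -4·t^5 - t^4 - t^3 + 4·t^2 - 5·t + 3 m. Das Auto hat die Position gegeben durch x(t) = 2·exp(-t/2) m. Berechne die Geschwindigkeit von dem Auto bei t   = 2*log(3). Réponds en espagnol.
Debemos derivar nuestra ecuación de la posición x(t) = 2·exp(-t/2) 1 vez. La derivada de la posición da la velocidad: v(t) = -exp(-t/2). De la ecuación de la velocidad v(t) = -exp(-t/2), sustituimos t = 2*log(3) para obtener v = -1/3.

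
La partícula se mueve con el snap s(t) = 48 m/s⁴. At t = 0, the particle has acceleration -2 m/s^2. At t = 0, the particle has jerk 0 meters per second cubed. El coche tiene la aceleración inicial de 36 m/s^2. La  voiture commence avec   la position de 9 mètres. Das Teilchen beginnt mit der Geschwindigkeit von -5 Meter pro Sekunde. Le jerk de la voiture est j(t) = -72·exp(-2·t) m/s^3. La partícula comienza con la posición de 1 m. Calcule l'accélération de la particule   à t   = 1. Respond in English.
To find the answer, we compute 2 antiderivatives of s(t) = 48. Finding the integral of s(t) and using j(0) = 0: j(t) = 48·t. Integrating jerk and using the initial condition a(0) = -2, we get a(t) = 24·t^2 - 2. Using a(t) = 24·t^2 - 2 and substituting t = 1, we find a = 22.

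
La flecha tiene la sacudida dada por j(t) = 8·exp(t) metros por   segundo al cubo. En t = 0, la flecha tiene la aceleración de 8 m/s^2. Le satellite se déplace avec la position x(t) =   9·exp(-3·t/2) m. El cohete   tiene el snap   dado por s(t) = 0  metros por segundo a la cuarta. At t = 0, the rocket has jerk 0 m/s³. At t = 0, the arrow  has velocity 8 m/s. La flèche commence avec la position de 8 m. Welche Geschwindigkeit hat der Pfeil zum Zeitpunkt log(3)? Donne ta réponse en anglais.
Starting from jerk j(t) = 8·exp(t), we take 2 antiderivatives. Finding the integral of j(t) and using a(0) = 8: a(t) = 8·exp(t). The antiderivative of acceleration, with v(0) = 8, gives velocity: v(t) = 8·exp(t). From the given velocity equation v(t) = 8·exp(t), we substitute t = log(3) to get v = 24.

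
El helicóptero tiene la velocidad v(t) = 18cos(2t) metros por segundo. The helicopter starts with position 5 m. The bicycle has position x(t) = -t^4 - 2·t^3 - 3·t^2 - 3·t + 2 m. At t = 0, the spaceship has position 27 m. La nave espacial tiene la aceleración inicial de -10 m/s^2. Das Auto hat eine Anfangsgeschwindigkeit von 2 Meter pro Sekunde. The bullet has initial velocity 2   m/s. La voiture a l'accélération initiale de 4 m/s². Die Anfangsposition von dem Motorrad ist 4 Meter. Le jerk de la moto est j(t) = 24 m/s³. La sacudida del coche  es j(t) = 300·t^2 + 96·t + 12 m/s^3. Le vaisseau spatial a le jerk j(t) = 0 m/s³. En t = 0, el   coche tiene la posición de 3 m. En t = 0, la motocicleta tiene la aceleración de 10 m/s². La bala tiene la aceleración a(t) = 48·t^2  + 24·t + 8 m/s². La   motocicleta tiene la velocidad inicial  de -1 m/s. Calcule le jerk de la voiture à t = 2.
De l'équation du jerk j(t) = 300·t^2 + 96·t + 12, nous substituons t = 2 pour obtenir j = 1404.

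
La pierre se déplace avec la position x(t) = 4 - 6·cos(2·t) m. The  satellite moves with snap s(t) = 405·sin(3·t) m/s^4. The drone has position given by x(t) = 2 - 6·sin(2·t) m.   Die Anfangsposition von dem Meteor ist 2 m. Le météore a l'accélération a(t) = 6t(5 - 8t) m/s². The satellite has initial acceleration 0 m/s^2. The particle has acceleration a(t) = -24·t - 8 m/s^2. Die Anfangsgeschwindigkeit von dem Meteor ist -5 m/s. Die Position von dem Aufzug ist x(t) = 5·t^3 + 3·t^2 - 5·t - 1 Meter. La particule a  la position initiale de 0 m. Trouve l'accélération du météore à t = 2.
Nous avons l'accélération a(t) = 6·t·(5 - 8·t). En substituant t = 2: a(2) = -132.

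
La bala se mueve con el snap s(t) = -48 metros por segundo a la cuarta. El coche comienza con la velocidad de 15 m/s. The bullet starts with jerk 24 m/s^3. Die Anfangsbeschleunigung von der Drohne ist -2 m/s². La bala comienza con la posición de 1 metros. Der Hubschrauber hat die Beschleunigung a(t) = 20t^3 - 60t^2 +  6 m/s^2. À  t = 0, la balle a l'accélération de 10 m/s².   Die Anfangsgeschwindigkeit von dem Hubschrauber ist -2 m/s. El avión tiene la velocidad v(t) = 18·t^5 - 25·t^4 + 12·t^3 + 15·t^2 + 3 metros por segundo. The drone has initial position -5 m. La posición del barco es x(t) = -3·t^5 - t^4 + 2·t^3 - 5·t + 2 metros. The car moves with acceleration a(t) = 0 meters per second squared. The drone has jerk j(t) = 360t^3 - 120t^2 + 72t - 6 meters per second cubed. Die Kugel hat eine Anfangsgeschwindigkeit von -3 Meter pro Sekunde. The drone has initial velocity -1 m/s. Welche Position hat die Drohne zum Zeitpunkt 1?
Wir müssen unsere Gleichung für den Ruck j(t) = 360·t^3 - 120·t^2 + 72·t - 6 3-mal integrieren. Mit ∫j(t)dt und Anwendung von a(0) = -2, finden wir a(t) = 90·t^4 - 40·t^3 + 36·t^2 - 6·t - 2. Mit ∫a(t)dt und Anwendung von v(0) = -1, finden wir v(t) = 18·t^5 - 10·t^4 + 12·t^3 - 3·t^2 - 2·t - 1. Die Stammfunktion von der Geschwindigkeit ist die Position. Mit x(0) = -5 erhalten wir x(t) = 3·t^6 - 2·t^5 + 3·t^4 - t^3 - t^2 - t - 5. Wir haben die Position x(t) = 3·t^6 - 2·t^5 + 3·t^4 - t^3 - t^2 - t - 5. Durch Einsetzen von t = 1: x(1) = -4.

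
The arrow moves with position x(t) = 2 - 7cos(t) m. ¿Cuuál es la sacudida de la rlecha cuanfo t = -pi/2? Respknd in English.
Starting from position x(t) = 2 - 7·cos(t), we take 3 derivatives. The derivative of position gives velocity: v(t) = 7·sin(t). Taking d/dt of v(t), we find a(t) = 7·cos(t). Differentiating acceleration, we get jerk: j(t) = -7·sin(t). We have jerk j(t) = -7·sin(t). Substituting t = -pi/2: j(-pi/2) = 7.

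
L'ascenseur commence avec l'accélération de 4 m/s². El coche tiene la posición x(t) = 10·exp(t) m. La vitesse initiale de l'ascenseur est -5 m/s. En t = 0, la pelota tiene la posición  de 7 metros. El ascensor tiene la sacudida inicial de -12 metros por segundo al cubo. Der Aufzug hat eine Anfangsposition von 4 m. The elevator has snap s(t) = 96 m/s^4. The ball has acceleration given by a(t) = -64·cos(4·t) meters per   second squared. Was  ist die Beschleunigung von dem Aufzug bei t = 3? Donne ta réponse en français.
Nous devons trouver l'intégrale de notre équation du snap s(t) = 96 2 fois. En intégrant le snap et en utilisant la condition initiale j(0) = -12, nous obtenons j(t) = 96·t - 12. La primitive du jerk, avec a(0) = 4, donne l'accélération: a(t) = 48·t^2 - 12·t + 4. Nous avons l'accélération a(t) = 48·t^2 - 12·t + 4. En substituant t = 3: a(3) = 400.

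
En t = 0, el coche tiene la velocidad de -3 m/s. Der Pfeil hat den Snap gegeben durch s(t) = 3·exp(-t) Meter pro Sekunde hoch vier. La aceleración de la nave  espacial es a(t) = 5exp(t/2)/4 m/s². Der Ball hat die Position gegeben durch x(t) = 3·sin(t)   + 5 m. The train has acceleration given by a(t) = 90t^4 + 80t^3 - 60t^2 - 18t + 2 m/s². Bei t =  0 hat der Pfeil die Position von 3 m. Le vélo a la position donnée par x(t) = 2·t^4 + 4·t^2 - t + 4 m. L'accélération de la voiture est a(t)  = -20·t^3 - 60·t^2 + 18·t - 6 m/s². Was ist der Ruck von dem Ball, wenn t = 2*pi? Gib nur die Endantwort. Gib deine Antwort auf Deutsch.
Der Ruck bei t = 2*pi ist j = -3.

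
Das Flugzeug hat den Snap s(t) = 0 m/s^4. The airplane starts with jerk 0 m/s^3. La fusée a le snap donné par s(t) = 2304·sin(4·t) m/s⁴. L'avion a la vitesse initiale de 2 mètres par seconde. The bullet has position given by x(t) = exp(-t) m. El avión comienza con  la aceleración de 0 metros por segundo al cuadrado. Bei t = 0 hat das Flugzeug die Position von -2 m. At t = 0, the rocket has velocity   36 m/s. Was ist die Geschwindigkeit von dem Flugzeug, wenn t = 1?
Ausgehend von dem Snap s(t) = 0, nehmen wir 3 Integrale. Durch Integration von dem Snap und Verwendung der Anfangsbedingung j(0) = 0, erhalten wir j(t) = 0. Mit ∫j(t)dt und Anwendung von a(0) = 0, finden wir a(t) = 0. Durch Integration von der Beschleunigung und Verwendung der Anfangsbedingung v(0) = 2, erhalten wir v(t) = 2. Aus der Gleichung für die Geschwindigkeit v(t) = 2, setzen wir t = 1 ein und erhalten v = 2.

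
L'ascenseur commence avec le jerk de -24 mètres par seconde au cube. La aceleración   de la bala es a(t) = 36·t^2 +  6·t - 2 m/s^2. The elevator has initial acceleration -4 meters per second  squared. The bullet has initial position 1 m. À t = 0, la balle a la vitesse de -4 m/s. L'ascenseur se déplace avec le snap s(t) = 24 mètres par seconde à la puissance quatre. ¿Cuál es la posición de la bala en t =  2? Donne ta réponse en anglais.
Starting from acceleration a(t) = 36·t^2 + 6·t - 2, we take 2 antiderivatives. Finding the integral of a(t) and using v(0) = -4: v(t) = 12·t^3 + 3·t^2 - 2·t - 4. Taking ∫v(t)dt and applying x(0) = 1, we find x(t) = 3·t^4 + t^3 - t^2 - 4·t + 1. We have position x(t) = 3·t^4 + t^3 - t^2 - 4·t + 1. Substituting t = 2: x(2) = 45.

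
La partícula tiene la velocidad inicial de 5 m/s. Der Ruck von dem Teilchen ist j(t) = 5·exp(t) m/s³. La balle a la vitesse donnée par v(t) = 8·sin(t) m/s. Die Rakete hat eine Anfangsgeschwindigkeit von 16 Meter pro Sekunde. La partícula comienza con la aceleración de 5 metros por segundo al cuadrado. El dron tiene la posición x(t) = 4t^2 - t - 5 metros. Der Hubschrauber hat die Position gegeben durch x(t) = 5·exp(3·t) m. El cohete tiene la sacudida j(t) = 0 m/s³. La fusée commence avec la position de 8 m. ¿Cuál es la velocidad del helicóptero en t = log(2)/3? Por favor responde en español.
Debemos derivar nuestra ecuación de la posición x(t) = 5·exp(3·t) 1 vez. Derivando la posición, obtenemos la velocidad: v(t) = 15·exp(3·t). Tenemos la velocidad v(t) = 15·exp(3·t). Sustituyendo t = log(2)/3: v(log(2)/3) = 30.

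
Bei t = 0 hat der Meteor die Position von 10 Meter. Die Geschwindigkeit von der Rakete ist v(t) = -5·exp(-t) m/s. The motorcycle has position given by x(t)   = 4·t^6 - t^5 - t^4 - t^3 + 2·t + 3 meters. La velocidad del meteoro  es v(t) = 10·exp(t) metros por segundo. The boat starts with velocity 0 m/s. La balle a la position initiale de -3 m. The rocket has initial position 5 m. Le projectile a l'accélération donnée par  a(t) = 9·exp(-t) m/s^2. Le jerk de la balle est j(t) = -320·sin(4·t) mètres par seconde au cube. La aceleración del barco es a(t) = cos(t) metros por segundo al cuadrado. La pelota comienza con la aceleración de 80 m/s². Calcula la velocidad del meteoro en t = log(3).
Usando v(t) = 10·exp(t) y sustituyendo t = log(3), encontramos v = 30.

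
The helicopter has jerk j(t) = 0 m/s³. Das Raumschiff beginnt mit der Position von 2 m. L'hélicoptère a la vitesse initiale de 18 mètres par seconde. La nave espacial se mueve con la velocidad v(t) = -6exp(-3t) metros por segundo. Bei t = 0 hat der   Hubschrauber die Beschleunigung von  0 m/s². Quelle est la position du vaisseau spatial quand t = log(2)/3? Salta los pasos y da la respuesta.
La réponse est 1.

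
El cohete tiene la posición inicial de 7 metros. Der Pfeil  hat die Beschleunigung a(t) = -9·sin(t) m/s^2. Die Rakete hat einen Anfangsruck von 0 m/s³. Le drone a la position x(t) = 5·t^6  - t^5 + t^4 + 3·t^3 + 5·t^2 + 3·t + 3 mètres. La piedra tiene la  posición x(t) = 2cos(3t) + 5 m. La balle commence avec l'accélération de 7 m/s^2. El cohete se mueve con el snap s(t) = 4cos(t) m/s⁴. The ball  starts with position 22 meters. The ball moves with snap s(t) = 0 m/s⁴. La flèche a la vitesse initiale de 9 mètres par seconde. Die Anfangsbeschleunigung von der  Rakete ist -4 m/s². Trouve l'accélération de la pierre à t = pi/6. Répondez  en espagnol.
Para resolver esto, necesitamos tomar 2 derivadas de nuestra ecuación de la posición x(t) = 2·cos(3·t) + 5. Derivando la posición, obtenemos la velocidad: v(t) = -6·sin(3·t). La derivada de la velocidad da la aceleración: a(t) = -18·cos(3·t). Tenemos la aceleración a(t) = -18·cos(3·t). Sustituyendo t = pi/6: a(pi/6) = 0.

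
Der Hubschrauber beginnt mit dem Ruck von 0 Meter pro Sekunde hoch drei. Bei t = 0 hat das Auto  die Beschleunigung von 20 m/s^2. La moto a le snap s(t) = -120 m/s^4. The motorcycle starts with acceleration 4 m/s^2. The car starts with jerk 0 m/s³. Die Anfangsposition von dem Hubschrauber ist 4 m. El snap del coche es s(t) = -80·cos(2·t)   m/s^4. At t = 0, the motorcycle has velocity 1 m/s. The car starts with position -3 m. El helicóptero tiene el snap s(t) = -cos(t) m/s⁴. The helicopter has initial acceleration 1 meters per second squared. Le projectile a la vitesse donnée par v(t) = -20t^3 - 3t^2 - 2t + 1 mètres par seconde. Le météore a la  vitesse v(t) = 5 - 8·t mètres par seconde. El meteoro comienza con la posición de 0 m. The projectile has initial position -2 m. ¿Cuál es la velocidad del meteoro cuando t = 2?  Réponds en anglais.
From the given velocity equation v(t) = 5 - 8·t, we substitute t = 2 to get v = -11.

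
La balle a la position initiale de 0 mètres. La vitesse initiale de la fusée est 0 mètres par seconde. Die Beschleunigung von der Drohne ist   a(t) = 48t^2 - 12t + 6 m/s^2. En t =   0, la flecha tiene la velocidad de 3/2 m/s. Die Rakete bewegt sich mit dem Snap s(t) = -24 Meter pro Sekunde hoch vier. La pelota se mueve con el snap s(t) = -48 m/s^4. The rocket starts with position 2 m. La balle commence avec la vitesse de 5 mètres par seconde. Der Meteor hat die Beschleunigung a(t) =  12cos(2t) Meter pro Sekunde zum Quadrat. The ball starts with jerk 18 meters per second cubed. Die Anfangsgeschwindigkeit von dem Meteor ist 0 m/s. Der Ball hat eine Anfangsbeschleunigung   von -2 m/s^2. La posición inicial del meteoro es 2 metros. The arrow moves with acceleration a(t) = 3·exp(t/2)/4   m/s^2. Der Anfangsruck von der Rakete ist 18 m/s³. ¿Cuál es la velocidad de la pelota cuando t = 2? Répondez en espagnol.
Debemos encontrar la antiderivada de nuestra ecuación del snap s(t) = -48 3 veces. Tomando ∫s(t)dt y aplicando j(0) = 18, encontramos j(t) = 18 - 48·t. Tomando ∫j(t)dt y aplicando a(0) = -2, encontramos a(t) = -24·t^2 + 18·t - 2. La integral de la aceleración es la velocidad. Usando v(0) = 5, obtenemos v(t) = -8·t^3 + 9·t^2 - 2·t + 5. Tenemos la velocidad v(t) = -8·t^3 + 9·t^2 - 2·t + 5. Sustituyendo t = 2: v(2) = -27.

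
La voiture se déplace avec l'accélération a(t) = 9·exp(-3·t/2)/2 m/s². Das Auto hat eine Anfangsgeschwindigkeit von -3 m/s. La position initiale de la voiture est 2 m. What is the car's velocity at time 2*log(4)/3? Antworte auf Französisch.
Nous devons trouver la primitive de notre équation de l'accélération a(t) = 9·exp(-3·t/2)/2 1 fois. En prenant ∫a(t)dt et en appliquant v(0) = -3, nous trouvons v(t) = -3·exp(-3·t/2). En utilisant v(t) = -3·exp(-3·t/2) et en substituant t = 2*log(4)/3, nous trouvons v = -3/4.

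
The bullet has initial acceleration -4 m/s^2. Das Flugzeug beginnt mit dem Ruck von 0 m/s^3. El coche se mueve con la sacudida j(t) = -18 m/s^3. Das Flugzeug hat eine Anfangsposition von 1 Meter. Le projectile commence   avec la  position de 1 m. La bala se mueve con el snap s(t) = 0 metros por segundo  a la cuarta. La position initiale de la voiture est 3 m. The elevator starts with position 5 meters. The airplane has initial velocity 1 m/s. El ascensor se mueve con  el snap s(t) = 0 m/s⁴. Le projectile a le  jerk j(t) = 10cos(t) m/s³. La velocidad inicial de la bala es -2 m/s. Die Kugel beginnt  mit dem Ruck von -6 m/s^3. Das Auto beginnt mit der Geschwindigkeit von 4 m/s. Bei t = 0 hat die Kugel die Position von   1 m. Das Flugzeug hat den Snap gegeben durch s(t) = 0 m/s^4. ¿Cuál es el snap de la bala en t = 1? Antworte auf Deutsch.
Wir haben den Snap s(t) = 0. Durch Einsetzen von t = 1: s(1) = 0.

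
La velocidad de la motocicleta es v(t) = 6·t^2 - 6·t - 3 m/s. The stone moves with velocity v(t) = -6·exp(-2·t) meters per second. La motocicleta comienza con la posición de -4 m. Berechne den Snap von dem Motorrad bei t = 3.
Um dies zu lösen, müssen wir 3 Ableitungen unserer Gleichung für die Geschwindigkeit v(t) = 6·t^2 - 6·t - 3 nehmen. Die Ableitung von der Geschwindigkeit ergibt die Beschleunigung: a(t) = 12·t - 6. Die Ableitung von der Beschleunigung ergibt den Ruck: j(t) = 12. Die Ableitung von dem Ruck ergibt den Snap: s(t) = 0. Aus der Gleichung für den Snap s(t) = 0, setzen wir t = 3 ein und erhalten s = 0.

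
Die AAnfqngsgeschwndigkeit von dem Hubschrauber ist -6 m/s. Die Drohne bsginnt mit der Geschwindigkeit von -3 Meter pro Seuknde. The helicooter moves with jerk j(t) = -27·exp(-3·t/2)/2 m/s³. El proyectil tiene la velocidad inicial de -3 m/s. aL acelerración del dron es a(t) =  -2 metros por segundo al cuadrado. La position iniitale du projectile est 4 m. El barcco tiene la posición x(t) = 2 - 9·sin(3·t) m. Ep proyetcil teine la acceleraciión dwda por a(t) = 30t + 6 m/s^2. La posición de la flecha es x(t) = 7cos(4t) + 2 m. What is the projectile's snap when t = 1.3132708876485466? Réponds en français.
En partant de l'accélération a(t) = 30·t + 6, nous prenons 2 dérivées. La dérivée de l'accélération donne le jerk: j(t) = 30. En prenant d/dt de j(t), nous trouvons s(t) = 0. Nous avons le snap s(t) = 0. En substituant t = 1.3132708876485466: s(1.3132708876485466) = 0.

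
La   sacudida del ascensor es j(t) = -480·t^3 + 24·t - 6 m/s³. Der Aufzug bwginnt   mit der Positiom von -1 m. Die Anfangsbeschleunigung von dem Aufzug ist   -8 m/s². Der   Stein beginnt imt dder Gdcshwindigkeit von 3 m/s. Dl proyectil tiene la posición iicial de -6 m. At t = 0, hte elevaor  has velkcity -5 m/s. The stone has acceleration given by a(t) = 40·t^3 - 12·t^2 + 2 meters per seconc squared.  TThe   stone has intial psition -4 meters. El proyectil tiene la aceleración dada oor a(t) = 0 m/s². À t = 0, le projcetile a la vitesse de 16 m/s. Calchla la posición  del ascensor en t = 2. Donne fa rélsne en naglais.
We need to integrate our jerk equation j(t) = -480·t^3 + 24·t - 6 3 times. Integrating jerk and using the initial condition a(0) = -8, we get a(t) = -120·t^4 + 12·t^2 - 6·t - 8. Taking ∫a(t)dt and applying v(0) = -5, we find v(t) = -24·t^5 + 4·t^3 - 3·t^2 - 8·t - 5. The antiderivative of velocity is position. Using x(0) = -1, we get x(t) = -4·t^6 + t^4 - t^3 - 4·t^2 - 5·t - 1. Using x(t) = -4·t^6 + t^4 - t^3 - 4·t^2 - 5·t - 1 and substituting t = 2, we find x = -275.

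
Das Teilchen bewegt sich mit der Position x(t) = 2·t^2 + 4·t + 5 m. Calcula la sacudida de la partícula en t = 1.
Debemos derivar nuestra ecuación de la posición x(t) = 2·t^2 + 4·t + 5 3 veces. Tomando d/dt de x(t), encontramos v(t) = 4·t + 4. Tomando d/dt de v(t), encontramos a(t) = 4. La derivada de la aceleración da la sacudida: j(t) = 0. Usando j(t) = 0 y sustituyendo t = 1, encontramos j = 0.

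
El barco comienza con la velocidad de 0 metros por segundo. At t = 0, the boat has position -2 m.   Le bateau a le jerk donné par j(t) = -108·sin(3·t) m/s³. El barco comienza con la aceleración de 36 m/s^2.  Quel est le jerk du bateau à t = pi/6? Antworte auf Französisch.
En utilisant j(t) = -108·sin(3·t) et en substituant t = pi/6, nous trouvons j = -108.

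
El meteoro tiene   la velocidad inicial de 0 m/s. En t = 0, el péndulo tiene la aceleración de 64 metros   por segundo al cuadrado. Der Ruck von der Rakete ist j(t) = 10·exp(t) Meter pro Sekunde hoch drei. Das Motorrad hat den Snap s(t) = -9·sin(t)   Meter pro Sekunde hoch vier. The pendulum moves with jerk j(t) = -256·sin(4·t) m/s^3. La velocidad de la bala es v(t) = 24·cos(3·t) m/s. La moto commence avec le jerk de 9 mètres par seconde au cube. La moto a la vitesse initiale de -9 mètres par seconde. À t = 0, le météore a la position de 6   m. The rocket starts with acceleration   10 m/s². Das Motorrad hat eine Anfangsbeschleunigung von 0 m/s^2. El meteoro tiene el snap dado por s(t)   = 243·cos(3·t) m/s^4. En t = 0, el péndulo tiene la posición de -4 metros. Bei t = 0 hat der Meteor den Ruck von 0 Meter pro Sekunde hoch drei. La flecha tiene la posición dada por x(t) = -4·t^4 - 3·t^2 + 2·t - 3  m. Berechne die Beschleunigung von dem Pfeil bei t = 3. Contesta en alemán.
Ausgehend von der Position x(t) = -4·t^4 - 3·t^2 + 2·t - 3, nehmen wir 2 Ableitungen. Durch Ableiten von der Position erhalten wir die Geschwindigkeit: v(t) = -16·t^3 - 6·t + 2. Mit d/dt von v(t) finden wir a(t) = -48·t^2 - 6. Aus der Gleichung für die Beschleunigung a(t) = -48·t^2 - 6, setzen wir t = 3 ein und erhalten a = -438.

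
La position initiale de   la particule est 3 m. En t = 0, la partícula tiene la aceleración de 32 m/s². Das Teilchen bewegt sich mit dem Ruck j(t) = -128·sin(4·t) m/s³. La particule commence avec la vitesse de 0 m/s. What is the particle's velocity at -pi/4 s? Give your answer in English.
We need to integrate our jerk equation j(t) = -128·sin(4·t) 2 times. Finding the integral of j(t) and using a(0) = 32: a(t) = 32·cos(4·t). The integral of acceleration, with v(0) = 0, gives velocity: v(t) = 8·sin(4·t). We have velocity v(t) = 8·sin(4·t). Substituting t = -pi/4: v(-pi/4) = 0.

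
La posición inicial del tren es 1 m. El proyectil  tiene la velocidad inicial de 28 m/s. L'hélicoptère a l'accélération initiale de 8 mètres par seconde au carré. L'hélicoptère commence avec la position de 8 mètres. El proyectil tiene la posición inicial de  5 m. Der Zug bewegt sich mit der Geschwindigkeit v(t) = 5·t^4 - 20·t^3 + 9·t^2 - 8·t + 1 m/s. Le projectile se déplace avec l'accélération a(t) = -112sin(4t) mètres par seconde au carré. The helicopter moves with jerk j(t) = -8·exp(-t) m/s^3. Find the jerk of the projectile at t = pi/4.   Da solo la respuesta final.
j(pi/4) = 448.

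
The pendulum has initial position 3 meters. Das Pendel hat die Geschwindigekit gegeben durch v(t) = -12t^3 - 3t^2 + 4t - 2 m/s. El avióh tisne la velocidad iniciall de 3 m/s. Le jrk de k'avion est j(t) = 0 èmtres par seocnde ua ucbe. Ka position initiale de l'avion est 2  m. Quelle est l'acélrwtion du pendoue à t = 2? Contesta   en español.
Para resolver esto, necesitamos tomar 1 derivada de nuestra ecuación de la velocidad v(t) = -12·t^3 - 3·t^2 + 4·t - 2. La derivada de la velocidad da la aceleración: a(t) = -36·t^2 - 6·t + 4. Tenemos la aceleración a(t) = -36·t^2 - 6·t + 4. Sustituyendo t = 2: a(2) = -152.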